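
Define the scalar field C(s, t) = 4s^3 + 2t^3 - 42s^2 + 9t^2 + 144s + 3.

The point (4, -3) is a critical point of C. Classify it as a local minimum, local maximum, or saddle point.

The mixed partial ∂²C/∂s∂t is 0, so the Hessian at any point is diag(C_ss, C_tt) = diag(12(2s - 7), 6(2t + 3)).
At (4, -3): H = diag(12, -18).
The eigenvalues have opposite signs, so H is indefinite: a saddle point.

saddle point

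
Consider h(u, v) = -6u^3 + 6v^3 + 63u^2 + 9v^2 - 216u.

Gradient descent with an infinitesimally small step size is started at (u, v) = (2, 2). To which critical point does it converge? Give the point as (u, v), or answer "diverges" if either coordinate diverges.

(3, 0)

h is separable, so gradient descent decouples: u follows -∂h/∂u, v follows -∂h/∂v.
∂h/∂u = -18(u - 4)(u - 3); at u=2 this is -36, so u increases.
∂h/∂v = 18v(v + 1); at v=2 this is 108, so v decreases.
u converges to its nearest critical value 3 (a local min of the u-part); v converges to 0. The iterate converges to (3, 0).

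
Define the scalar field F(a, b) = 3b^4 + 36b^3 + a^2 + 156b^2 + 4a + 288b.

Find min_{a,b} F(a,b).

-196

F(a,b) separates as P(a) + Q(b), so its minimum is min P + min Q.
P'(a) = 2a + 4 vanishes at a ∈ {-2}; Q'(b) = 12(b + 2)(b + 3)(b + 4) vanishes at b ∈ {-4, -3, -2}.
Local minima of P (where P''>0): P(-2)=-4. Local minima of Q: Q(-4)=-192, Q(-2)=-192.
So the global minimum of F is P(-2) + Q(-4) = -4 − 192 = -196, attained at (-2, -4).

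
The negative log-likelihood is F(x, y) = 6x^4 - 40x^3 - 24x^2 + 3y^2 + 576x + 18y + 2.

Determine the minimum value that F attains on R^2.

-857

F(x,y) separates as P(x) + Q(y) + 2, so its minimum is min P + min Q + 2.
P'(x) = 24(x - 4)(x - 3)(x + 2) vanishes at x ∈ {-2, 3, 4}; Q'(y) = 6y + 18 vanishes at y ∈ {-3}.
Local minima of P (where P''>0): P(-2)=-832, P(4)=896. Local minima of Q: Q(-3)=-27.
So the global minimum of F is P(-2) + Q(-3) + 2 = -832 − 27 + 2 = -857, attained at (-2, -3).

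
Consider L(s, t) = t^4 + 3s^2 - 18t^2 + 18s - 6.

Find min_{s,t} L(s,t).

-114

L(s,t) separates as P(s) + Q(t) − 6, so its minimum is min P + min Q − 6.
P'(s) = 6s + 18 vanishes at s ∈ {-3}; Q'(t) = 4t(t - 3)(t + 3) vanishes at t ∈ {-3, 0, 3}.
Local minima of P (where P''>0): P(-3)=-27. Local minima of Q: Q(-3)=-81, Q(3)=-81.
So the global minimum of L is P(-3) + Q(-3) − 6 = -27 − 81 − 6 = -114, attained at (-3, -3).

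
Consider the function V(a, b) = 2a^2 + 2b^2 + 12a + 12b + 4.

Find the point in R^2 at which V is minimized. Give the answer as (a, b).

(-3, -3)

V(a,b) separates as P(a) + Q(b) + 4, so its minimum is min P + min Q + 4.
P'(a) = 4a + 12 vanishes at a ∈ {-3}; Q'(b) = 4b + 12 vanishes at b ∈ {-3}.
Local minima of P (where P''>0): P(-3)=-18. Local minima of Q: Q(-3)=-18.
So the global minimum of V is P(-3) + Q(-3) + 4 = -18 − 18 + 4 = -32, attained at (-3, -3).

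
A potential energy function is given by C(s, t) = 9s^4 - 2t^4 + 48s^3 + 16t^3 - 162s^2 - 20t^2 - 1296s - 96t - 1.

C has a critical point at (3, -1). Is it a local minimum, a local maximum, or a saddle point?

saddle point

The mixed partial ∂²C/∂s∂t is 0, so the Hessian at any point is diag(C_ss, C_tt) = diag(36(3s^2 + 8s - 9), 8(-3t^2 + 12t - 5)).
At (3, -1): H = diag(1512, -160).
The eigenvalues have opposite signs, so H is indefinite: a saddle point.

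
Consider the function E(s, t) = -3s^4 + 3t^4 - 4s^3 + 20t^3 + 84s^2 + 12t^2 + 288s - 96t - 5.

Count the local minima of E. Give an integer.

2

E separates as a function of s plus a function of t, so ∇E=0 decouples.
∂E/∂s = -12(s - 4)(s + 2)(s + 3) = 0 at s ∈ {-3, -2, 4}; ∂E/∂t = 12(t - 1)(t + 2)(t + 4) = 0 at t ∈ {-4, -2, 1}.
The Hessian is diagonal: diag(E_ss, E_tt). Second derivatives: E_ss(-3)=-84, E_ss(-2)=72, E_ss(4)=-504; E_tt(-4)=120, E_tt(-2)=-72, E_tt(1)=180.
Local minima occur where both diagonal entries positive: (-2, -4), (-2, 1). Count: 2.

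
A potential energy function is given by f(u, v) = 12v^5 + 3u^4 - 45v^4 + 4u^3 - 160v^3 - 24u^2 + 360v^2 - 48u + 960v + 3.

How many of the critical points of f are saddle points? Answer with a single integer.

6

f separates as a function of u plus a function of v, so ∇f=0 decouples.
∂f/∂u = 12(u - 2)(u + 1)(u + 2) = 0 at u ∈ {-2, -1, 2}; ∂f/∂v = 60(v - 4)(v - 2)(v + 1)(v + 2) = 0 at v ∈ {-2, -1, 2, 4}.
The Hessian is diagonal: diag(f_uu, f_vv). Second derivatives: f_uu(-2)=48, f_uu(-1)=-36, f_uu(2)=144; f_vv(-2)=-1440, f_vv(-1)=900, f_vv(2)=-1440, f_vv(4)=3600.
Saddle points occur where the two diagonal entries have opposite signs: (-2, -2), (-2, 2), (-1, -1), (-1, 4), (2, -2), (2, 2). Count: 6.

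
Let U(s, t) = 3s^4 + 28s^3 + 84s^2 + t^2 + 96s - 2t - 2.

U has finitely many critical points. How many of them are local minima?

U separates as a function of s plus a function of t, so ∇U=0 decouples.
∂U/∂s = 12(s + 1)(s + 2)(s + 4) = 0 at s ∈ {-4, -2, -1}; ∂U/∂t = 2(t - 1) = 0 at t ∈ {1}.
The Hessian is diagonal: diag(U_ss, U_tt). Second derivatives: U_ss(-4)=72, U_ss(-2)=-24, U_ss(-1)=36; U_tt(1)=2.
Local minima occur where both diagonal entries positive: (-4, 1), (-1, 1). Count: 2.

2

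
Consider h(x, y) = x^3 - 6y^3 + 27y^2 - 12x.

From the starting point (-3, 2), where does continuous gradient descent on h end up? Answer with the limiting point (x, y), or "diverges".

h is separable, so gradient descent decouples: x follows -∂h/∂x, y follows -∂h/∂y.
∂h/∂x = 3(x - 2)(x + 2); at x=-3 this is 15, so x decreases.
∂h/∂y = -18y(y - 3); at y=2 this is 36, so y decreases.
The x-coordinate has no critical point in that direction and runs off to infinity.

diverges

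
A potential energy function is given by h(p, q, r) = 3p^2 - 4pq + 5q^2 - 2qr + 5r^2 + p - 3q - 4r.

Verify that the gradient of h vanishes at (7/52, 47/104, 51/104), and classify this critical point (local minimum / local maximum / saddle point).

local minimum

∇h = (6p - 4q + 1, -4p + 10q - 2r - 3, -2q + 10r - 4); substituting (7/52, 47/104, 51/104) gives ∇h = (0, 0, 0), so (7/52, 47/104, 51/104) is indeed a critical point.
The Hessian is constant: H = [[6, -4, 0], [-4, 10, -2], [0, -2, 10]].
Leading principal minors: Δ₁ = 6, Δ₂ = 44, Δ₃ = 416.
All leading minors are positive, so H is positive definite: a local minimum.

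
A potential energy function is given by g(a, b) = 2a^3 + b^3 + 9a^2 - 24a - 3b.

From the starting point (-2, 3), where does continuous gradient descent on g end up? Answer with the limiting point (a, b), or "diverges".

g is separable, so gradient descent decouples: a follows -∂g/∂a, b follows -∂g/∂b.
∂g/∂a = 6(a - 1)(a + 4); at a=-2 this is -36, so a increases.
∂g/∂b = 3(b - 1)(b + 1); at b=3 this is 24, so b decreases.
a converges to its nearest critical value 1 (a local min of the a-part); b converges to 1. The iterate converges to (1, 1).

(1, 1)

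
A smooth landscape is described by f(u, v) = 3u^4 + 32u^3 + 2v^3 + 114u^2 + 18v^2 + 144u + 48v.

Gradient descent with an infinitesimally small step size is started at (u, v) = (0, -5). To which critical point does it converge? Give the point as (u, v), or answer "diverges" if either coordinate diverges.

diverges

f is separable, so gradient descent decouples: u follows -∂f/∂u, v follows -∂f/∂v.
∂f/∂u = 12(u + 1)(u + 3)(u + 4); at u=0 this is 144, so u decreases.
∂f/∂v = 6(v + 2)(v + 4); at v=-5 this is 18, so v decreases.
The v-coordinate has no critical point in that direction and runs off to infinity.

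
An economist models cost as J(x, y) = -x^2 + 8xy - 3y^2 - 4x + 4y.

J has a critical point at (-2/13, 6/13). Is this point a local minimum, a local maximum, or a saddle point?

The Hessian of J is constant: H = [[-2, 8], [8, -6]].
det(H) = (-2)·(-6) − 8² = -52.
Since det(H) < 0, H is indefinite and the critical point is a saddle point.

saddle point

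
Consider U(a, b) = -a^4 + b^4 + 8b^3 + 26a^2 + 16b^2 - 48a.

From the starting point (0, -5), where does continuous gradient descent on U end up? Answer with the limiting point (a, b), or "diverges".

U is separable, so gradient descent decouples: a follows -∂U/∂a, b follows -∂U/∂b.
∂U/∂a = -4(a - 3)(a - 1)(a + 4); at a=0 this is -48, so a increases.
∂U/∂b = 4b(b + 2)(b + 4); at b=-5 this is -60, so b increases.
a converges to its nearest critical value 1 (a local min of the a-part); b converges to -4. The iterate converges to (1, -4).

(1, -4)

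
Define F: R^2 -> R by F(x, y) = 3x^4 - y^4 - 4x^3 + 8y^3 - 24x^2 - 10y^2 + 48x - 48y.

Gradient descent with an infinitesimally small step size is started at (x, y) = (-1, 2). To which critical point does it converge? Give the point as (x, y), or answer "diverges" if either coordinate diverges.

(-2, 3)

F is separable, so gradient descent decouples: x follows -∂F/∂x, y follows -∂F/∂y.
∂F/∂x = 12(x - 2)(x - 1)(x + 2); at x=-1 this is 72, so x decreases.
∂F/∂y = -4(y - 4)(y - 3)(y + 1); at y=2 this is -24, so y increases.
x converges to its nearest critical value -2 (a local min of the x-part); y converges to 3. The iterate converges to (-2, 3).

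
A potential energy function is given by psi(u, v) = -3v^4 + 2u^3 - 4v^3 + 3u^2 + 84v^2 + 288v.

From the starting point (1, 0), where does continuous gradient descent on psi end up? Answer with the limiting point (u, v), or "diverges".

(0, -2)

psi is separable, so gradient descent decouples: u follows -∂psi/∂u, v follows -∂psi/∂v.
∂psi/∂u = 6u(u + 1); at u=1 this is 12, so u decreases.
∂psi/∂v = -12(v - 4)(v + 2)(v + 3); at v=0 this is 288, so v decreases.
u converges to its nearest critical value 0 (a local min of the u-part); v converges to -2. The iterate converges to (0, -2).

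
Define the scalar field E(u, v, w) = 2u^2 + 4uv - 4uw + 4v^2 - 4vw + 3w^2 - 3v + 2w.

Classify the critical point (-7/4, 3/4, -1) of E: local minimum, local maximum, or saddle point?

The Hessian is constant: H = [[4, 4, -4], [4, 8, -4], [-4, -4, 6]].
Leading principal minors: Δ₁ = 4, Δ₂ = 16, Δ₃ = 32.
All leading minors are positive, so H is positive definite: a local minimum.

local minimum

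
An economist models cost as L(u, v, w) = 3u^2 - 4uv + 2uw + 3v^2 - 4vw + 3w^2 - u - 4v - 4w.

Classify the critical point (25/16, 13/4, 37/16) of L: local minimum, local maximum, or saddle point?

local minimum

The Hessian is constant: H = [[6, -4, 2], [-4, 6, -4], [2, -4, 6]].
Leading principal minors: Δ₁ = 6, Δ₂ = 20, Δ₃ = 64.
All leading minors are positive, so H is positive definite: a local minimum.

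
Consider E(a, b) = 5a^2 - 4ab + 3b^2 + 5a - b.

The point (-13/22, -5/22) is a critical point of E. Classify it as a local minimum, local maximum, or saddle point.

The Hessian of E is constant: H = [[10, -4], [-4, 6]].
det(H) = 10·6 − (-4)² = 44.
det(H) > 0 and tr(H) = 16 > 0, so H is positive definite and the point is a local minimum.

local minimum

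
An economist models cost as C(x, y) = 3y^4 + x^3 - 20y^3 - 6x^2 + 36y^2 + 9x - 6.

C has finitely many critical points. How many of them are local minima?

2

C separates as a function of x plus a function of y, so ∇C=0 decouples.
∂C/∂x = 3(x - 3)(x - 1) = 0 at x ∈ {1, 3}; ∂C/∂y = 12y(y - 3)(y - 2) = 0 at y ∈ {0, 2, 3}.
The Hessian is diagonal: diag(C_xx, C_yy). Second derivatives: C_xx(1)=-6, C_xx(3)=6; C_yy(0)=72, C_yy(2)=-24, C_yy(3)=36.
Local minima occur where both diagonal entries positive: (3, 0), (3, 3). Count: 2.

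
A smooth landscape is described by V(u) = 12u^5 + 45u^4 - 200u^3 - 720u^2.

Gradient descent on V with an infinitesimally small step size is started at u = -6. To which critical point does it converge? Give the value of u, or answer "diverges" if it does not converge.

V'(u) = 60u(u - 3)(u + 2)(u + 4), so V'(-6) = 25920.
Gradient descent moves in the -V' direction, i.e. u is decreasing.
There is no critical point below u=-6, and V' keeps the same sign, so the iterate runs off to −∞.

diverges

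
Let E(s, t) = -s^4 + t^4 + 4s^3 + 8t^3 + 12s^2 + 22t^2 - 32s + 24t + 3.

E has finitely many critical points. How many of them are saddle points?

E separates as a function of s plus a function of t, so ∇E=0 decouples.
∂E/∂s = -4(s - 4)(s - 1)(s + 2) = 0 at s ∈ {-2, 1, 4}; ∂E/∂t = 4(t + 1)(t + 2)(t + 3) = 0 at t ∈ {-3, -2, -1}.
The Hessian is diagonal: diag(E_ss, E_tt). Second derivatives: E_ss(-2)=-72, E_ss(1)=36, E_ss(4)=-72; E_tt(-3)=8, E_tt(-2)=-4, E_tt(-1)=8.
Saddle points occur where the two diagonal entries have opposite signs: (-2, -3), (-2, -1), (1, -2), (4, -3), (4, -1). Count: 5.

5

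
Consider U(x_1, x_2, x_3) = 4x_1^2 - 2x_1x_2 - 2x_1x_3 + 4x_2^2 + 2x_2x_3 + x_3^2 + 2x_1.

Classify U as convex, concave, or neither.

convex

U is quadratic, so its Hessian is the constant matrix H = [[8, -2, -2], [-2, 8, 2], [-2, 2, 2]].
Leading principal minors: 8, 60, 72.
All positive ⇒ H ≻ 0 ⇒ convex.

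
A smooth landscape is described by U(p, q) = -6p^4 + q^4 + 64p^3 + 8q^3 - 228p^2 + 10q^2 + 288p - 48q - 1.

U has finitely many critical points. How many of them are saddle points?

U separates as a function of p plus a function of q, so ∇U=0 decouples.
∂U/∂p = -24(p - 4)(p - 3)(p - 1) = 0 at p ∈ {1, 3, 4}; ∂U/∂q = 4(q - 1)(q + 3)(q + 4) = 0 at q ∈ {-4, -3, 1}.
The Hessian is diagonal: diag(U_pp, U_qq). Second derivatives: U_pp(1)=-144, U_pp(3)=48, U_pp(4)=-72; U_qq(-4)=20, U_qq(-3)=-16, U_qq(1)=80.
Saddle points occur where the two diagonal entries have opposite signs: (1, -4), (1, 1), (3, -3), (4, -4), (4, 1). Count: 5.

5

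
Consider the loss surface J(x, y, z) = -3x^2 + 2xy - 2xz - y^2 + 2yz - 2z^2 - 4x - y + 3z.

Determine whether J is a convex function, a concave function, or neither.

J is quadratic, so its Hessian is the constant matrix H = [[-6, 2, -2], [2, -2, 2], [-2, 2, -4]].
Leading principal minors: -6, 8, -16.
Signs alternate −, +, − ⇒ H ≺ 0 ⇒ concave.

concave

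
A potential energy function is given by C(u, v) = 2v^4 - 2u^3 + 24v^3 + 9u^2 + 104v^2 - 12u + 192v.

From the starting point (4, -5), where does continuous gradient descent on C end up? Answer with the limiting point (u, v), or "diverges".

C is separable, so gradient descent decouples: u follows -∂C/∂u, v follows -∂C/∂v.
∂C/∂u = -6(u - 2)(u - 1); at u=4 this is -36, so u increases.
∂C/∂v = 8(v + 2)(v + 3)(v + 4); at v=-5 this is -48, so v increases.
The u-coordinate has no critical point in that direction and runs off to infinity.

diverges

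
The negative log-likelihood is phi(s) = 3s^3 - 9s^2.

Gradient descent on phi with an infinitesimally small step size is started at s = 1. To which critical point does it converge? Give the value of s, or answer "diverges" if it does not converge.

phi'(s) = 9s(s - 2), so phi'(1) = -9.
Gradient descent moves in the -phi' direction, i.e. s is increasing.
The nearest critical point in that direction is s = 2, where phi'' = 18 > 0 (a local minimum). The iterate converges there.

2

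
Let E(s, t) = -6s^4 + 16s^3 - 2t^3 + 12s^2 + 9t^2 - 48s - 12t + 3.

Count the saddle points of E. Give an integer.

3

E separates as a function of s plus a function of t, so ∇E=0 decouples.
∂E/∂s = -24(s - 2)(s - 1)(s + 1) = 0 at s ∈ {-1, 1, 2}; ∂E/∂t = -6(t - 2)(t - 1) = 0 at t ∈ {1, 2}.
The Hessian is diagonal: diag(E_ss, E_tt). Second derivatives: E_ss(-1)=-144, E_ss(1)=48, E_ss(2)=-72; E_tt(1)=6, E_tt(2)=-6.
Saddle points occur where the two diagonal entries have opposite signs: (-1, 1), (1, 2), (2, 1). Count: 3.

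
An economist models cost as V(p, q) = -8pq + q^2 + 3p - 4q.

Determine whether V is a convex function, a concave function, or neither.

V is quadratic, so its Hessian is the constant matrix H = [[0, -8], [-8, 2]].
det(H) = -64, tr(H) = 2.
det(H) < 0, so H is indefinite: neither convex nor concave.

neither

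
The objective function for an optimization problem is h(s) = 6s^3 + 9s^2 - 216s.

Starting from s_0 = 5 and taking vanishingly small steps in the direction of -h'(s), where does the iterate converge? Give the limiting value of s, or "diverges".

h'(s) = 18(s - 3)(s + 4), so h'(5) = 324.
Gradient descent moves in the -h' direction, i.e. s is decreasing.
The nearest critical point in that direction is s = 3, where h'' = 126 > 0 (a local minimum). The iterate converges there.

3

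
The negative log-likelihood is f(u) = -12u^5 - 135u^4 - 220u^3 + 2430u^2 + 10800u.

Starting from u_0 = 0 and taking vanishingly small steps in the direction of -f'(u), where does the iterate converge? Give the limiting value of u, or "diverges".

f'(u) = -60(u - 3)(u + 3)(u + 4)(u + 5), so f'(0) = 10800.
Gradient descent moves in the -f' direction, i.e. u is decreasing.
The nearest critical point in that direction is u = -3, where f'' = 720 > 0 (a local minimum). The iterate converges there.

-3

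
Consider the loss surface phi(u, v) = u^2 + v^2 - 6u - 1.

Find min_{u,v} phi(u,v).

-10

phi(u,v) separates as P(u) + Q(v) − 1, so its minimum is min P + min Q − 1.
P'(u) = 2u - 6 vanishes at u ∈ {3}; Q'(v) = 2v vanishes at v ∈ {0}.
Local minima of P (where P''>0): P(3)=-9. Local minima of Q: Q(0)=0.
So the global minimum of phi is P(3) + Q(0) − 1 = -9 + 0 − 1 = -10, attained at (3, 0).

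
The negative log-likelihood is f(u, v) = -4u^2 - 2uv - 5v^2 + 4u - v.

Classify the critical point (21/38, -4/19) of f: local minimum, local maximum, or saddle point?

The Hessian of f is constant: H = [[-8, -2], [-2, -10]].
det(H) = (-8)·(-10) − (-2)² = 76.
det(H) > 0 and tr(H) = -18 < 0, so H is negative definite and the point is a local maximum.

local maximum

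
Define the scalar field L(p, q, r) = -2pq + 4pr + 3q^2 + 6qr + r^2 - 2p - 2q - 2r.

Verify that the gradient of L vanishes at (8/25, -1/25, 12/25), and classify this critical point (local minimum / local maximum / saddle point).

saddle point

∇L = (-2q + 4r - 2, -2p + 6q + 6r - 2, 4p + 6q + 2r - 2); substituting (8/25, -1/25, 12/25) gives ∇L = (0, 0, 0), so (8/25, -1/25, 12/25) is indeed a critical point.
The Hessian is constant: H = [[0, -2, 4], [-2, 6, 6], [4, 6, 2]].
Leading principal minors: Δ₁ = 0, Δ₂ = -4, Δ₃ = -200.
The minors fit neither the all-positive nor the alternating-sign pattern, so H is indefinite: a saddle point.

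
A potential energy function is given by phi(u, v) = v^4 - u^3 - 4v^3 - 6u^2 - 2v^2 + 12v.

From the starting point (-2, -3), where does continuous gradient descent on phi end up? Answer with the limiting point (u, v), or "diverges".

(-4, -1)

phi is separable, so gradient descent decouples: u follows -∂phi/∂u, v follows -∂phi/∂v.
∂phi/∂u = -3u(u + 4); at u=-2 this is 12, so u decreases.
∂phi/∂v = 4(v - 3)(v - 1)(v + 1); at v=-3 this is -192, so v increases.
u converges to its nearest critical value -4 (a local min of the u-part); v converges to -1. The iterate converges to (-4, -1).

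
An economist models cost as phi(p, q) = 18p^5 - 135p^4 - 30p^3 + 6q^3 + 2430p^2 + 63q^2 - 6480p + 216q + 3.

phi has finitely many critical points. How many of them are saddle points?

phi separates as a function of p plus a function of q, so ∇phi=0 decouples.
∂phi/∂p = 90(p - 4)(p - 3)(p - 2)(p + 3) = 0 at p ∈ {-3, 2, 3, 4}; ∂phi/∂q = 18(q + 3)(q + 4) = 0 at q ∈ {-4, -3}.
The Hessian is diagonal: diag(phi_pp, phi_qq). Second derivatives: phi_pp(-3)=-18900, phi_pp(2)=900, phi_pp(3)=-540, phi_pp(4)=1260; phi_qq(-4)=-18, phi_qq(-3)=18.
Saddle points occur where the two diagonal entries have opposite signs: (-3, -3), (2, -4), (3, -3), (4, -4). Count: 4.

4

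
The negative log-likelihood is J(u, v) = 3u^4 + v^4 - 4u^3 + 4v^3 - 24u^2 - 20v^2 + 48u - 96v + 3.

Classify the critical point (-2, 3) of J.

The mixed partial ∂²J/∂u∂v is 0, so the Hessian at any point is diag(J_uu, J_vv) = diag(12(3u^2 - 2u - 4), 4(3v^2 + 6v - 10)).
At (-2, 3): H = diag(144, 140).
Both eigenvalues are positive, so H is positive definite: a local minimum.

local minimum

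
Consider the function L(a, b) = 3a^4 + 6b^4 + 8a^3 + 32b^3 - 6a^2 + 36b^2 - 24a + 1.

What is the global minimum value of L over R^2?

L(a,b) separates as P(a) + Q(b) + 1, so its minimum is min P + min Q + 1.
P'(a) = 12(a - 1)(a + 1)(a + 2) vanishes at a ∈ {-2, -1, 1}; Q'(b) = 24b(b + 1)(b + 3) vanishes at b ∈ {-3, -1, 0}.
Local minima of P (where P''>0): P(-2)=8, P(1)=-19. Local minima of Q: Q(-3)=-54, Q(0)=0.
So the global minimum of L is P(1) + Q(-3) + 1 = -19 − 54 + 1 = -72, attained at (1, -3).

-72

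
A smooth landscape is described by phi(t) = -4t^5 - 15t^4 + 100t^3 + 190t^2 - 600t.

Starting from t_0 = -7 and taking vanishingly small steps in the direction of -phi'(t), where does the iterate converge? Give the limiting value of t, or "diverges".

-5

phi'(t) = -20(t - 3)(t - 1)(t + 2)(t + 5), so phi'(-7) = -16000.
Gradient descent moves in the -phi' direction, i.e. t is increasing.
The nearest critical point in that direction is t = -5, where phi'' = 2880 > 0 (a local minimum). The iterate converges there.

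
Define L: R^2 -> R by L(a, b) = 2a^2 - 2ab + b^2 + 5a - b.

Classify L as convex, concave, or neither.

L is quadratic, so its Hessian is the constant matrix H = [[4, -2], [-2, 2]].
det(H) = 4, tr(H) = 6.
det(H) > 0 and tr(H) > 0, so H is positive definite everywhere: convex.

convex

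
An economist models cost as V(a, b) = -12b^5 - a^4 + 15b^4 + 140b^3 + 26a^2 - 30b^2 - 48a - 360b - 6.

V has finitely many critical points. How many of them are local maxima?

V separates as a function of a plus a function of b, so ∇V=0 decouples.
∂V/∂a = -4(a - 3)(a - 1)(a + 4) = 0 at a ∈ {-4, 1, 3}; ∂V/∂b = -60(b - 3)(b - 1)(b + 1)(b + 2) = 0 at b ∈ {-2, -1, 1, 3}.
The Hessian is diagonal: diag(V_aa, V_bb). Second derivatives: V_aa(-4)=-140, V_aa(1)=40, V_aa(3)=-56; V_bb(-2)=900, V_bb(-1)=-480, V_bb(1)=720, V_bb(3)=-2400.
Local maxima occur where both diagonal entries negative: (-4, -1), (-4, 3), (3, -1), (3, 3). Count: 4.

4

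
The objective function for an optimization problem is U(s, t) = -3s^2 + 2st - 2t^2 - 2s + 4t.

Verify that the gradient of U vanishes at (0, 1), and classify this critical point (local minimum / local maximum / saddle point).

∇U = (-6s + 2t - 2, 2s - 4t + 4); substituting (0, 1) gives ∇U = (0, 0), so (0, 1) is indeed a critical point.
The Hessian of U is constant: H = [[-6, 2], [2, -4]].
det(H) = (-6)·(-4) − 2² = 20.
det(H) > 0 and tr(H) = -10 < 0, so H is negative definite and the point is a local maximum.

local maximum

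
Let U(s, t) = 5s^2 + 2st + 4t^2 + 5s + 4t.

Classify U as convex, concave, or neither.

convex

U is quadratic, so its Hessian is the constant matrix H = [[10, 2], [2, 8]].
det(H) = 76, tr(H) = 18.
det(H) > 0 and tr(H) > 0, so H is positive definite everywhere: convex.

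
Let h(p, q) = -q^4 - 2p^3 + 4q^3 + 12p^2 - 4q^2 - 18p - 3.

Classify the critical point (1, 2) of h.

The mixed partial ∂²h/∂p∂q is 0, so the Hessian at any point is diag(h_pp, h_qq) = diag(12(-p + 2), 4(-3q^2 + 6q - 2)).
At (1, 2): H = diag(12, -8).
The eigenvalues have opposite signs, so H is indefinite: a saddle point.

saddle point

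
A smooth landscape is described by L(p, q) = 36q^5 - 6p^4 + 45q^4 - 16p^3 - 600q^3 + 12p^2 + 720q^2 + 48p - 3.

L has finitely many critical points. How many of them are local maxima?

4

L separates as a function of p plus a function of q, so ∇L=0 decouples.
∂L/∂p = -24(p - 1)(p + 1)(p + 2) = 0 at p ∈ {-2, -1, 1}; ∂L/∂q = 180q(q - 2)(q - 1)(q + 4) = 0 at q ∈ {-4, 0, 1, 2}.
The Hessian is diagonal: diag(L_pp, L_qq). Second derivatives: L_pp(-2)=-72, L_pp(-1)=48, L_pp(1)=-144; L_qq(-4)=-21600, L_qq(0)=1440, L_qq(1)=-900, L_qq(2)=2160.
Local maxima occur where both diagonal entries negative: (-2, -4), (-2, 1), (1, -4), (1, 1). Count: 4.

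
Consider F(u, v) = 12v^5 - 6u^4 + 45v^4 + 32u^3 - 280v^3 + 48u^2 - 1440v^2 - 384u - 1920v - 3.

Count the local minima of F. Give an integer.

2

F separates as a function of u plus a function of v, so ∇F=0 decouples.
∂F/∂u = -24(u - 4)(u - 2)(u + 2) = 0 at u ∈ {-2, 2, 4}; ∂F/∂v = 60(v - 4)(v + 1)(v + 2)(v + 4) = 0 at v ∈ {-4, -2, -1, 4}.
The Hessian is diagonal: diag(F_uu, F_vv). Second derivatives: F_uu(-2)=-576, F_uu(2)=192, F_uu(4)=-288; F_vv(-4)=-2880, F_vv(-2)=720, F_vv(-1)=-900, F_vv(4)=14400.
Local minima occur where both diagonal entries positive: (2, -2), (2, 4). Count: 2.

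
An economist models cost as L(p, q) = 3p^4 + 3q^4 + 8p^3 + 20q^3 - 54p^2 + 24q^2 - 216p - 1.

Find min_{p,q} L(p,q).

L(p,q) separates as A(p) + B(q) − 1, so its minimum is min A + min B − 1.
A'(p) = 12(p - 3)(p + 2)(p + 3) vanishes at p ∈ {-3, -2, 3}; B'(q) = 12q(q + 1)(q + 4) vanishes at q ∈ {-4, -1, 0}.
Local minima of A (where A''>0): A(-3)=189, A(3)=-675. Local minima of B: B(-4)=-128, B(0)=0.
So the global minimum of L is A(3) + B(-4) − 1 = -675 − 128 − 1 = -804, attained at (3, -4).

-804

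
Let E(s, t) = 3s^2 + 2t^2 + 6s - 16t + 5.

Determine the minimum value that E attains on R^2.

E(s,t) separates as P(s) + Q(t) + 5, so its minimum is min P + min Q + 5.
P'(s) = 6s + 6 vanishes at s ∈ {-1}; Q'(t) = 4(t - 4) vanishes at t ∈ {4}.
Local minima of P (where P''>0): P(-1)=-3. Local minima of Q: Q(4)=-32.
So the global minimum of E is P(-1) + Q(4) + 5 = -3 − 32 + 5 = -30, attained at (-1, 4).

-30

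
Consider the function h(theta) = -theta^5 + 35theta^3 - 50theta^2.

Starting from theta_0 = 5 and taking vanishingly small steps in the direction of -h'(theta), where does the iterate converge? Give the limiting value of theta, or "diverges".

h'(theta) = -5theta(theta - 4)(theta - 1)(theta + 5), so h'(5) = -1000.
Gradient descent moves in the -h' direction, i.e. theta is increasing.
There is no critical point above theta=5, and h' keeps the same sign, so the iterate runs off to +∞.

diverges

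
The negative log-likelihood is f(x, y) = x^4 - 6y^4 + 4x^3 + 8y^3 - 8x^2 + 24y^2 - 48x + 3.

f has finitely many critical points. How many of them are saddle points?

5

f separates as a function of x plus a function of y, so ∇f=0 decouples.
∂f/∂x = 4(x - 2)(x + 2)(x + 3) = 0 at x ∈ {-3, -2, 2}; ∂f/∂y = -24y(y - 2)(y + 1) = 0 at y ∈ {-1, 0, 2}.
The Hessian is diagonal: diag(f_xx, f_yy). Second derivatives: f_xx(-3)=20, f_xx(-2)=-16, f_xx(2)=80; f_yy(-1)=-72, f_yy(0)=48, f_yy(2)=-144.
Saddle points occur where the two diagonal entries have opposite signs: (-3, -1), (-3, 2), (-2, 0), (2, -1), (2, 2). Count: 5.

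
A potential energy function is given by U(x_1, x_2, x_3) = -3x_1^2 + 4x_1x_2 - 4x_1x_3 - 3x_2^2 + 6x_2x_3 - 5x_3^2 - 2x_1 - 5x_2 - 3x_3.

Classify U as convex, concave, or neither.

U is quadratic, so its Hessian is the constant matrix H = [[-6, 4, -4], [4, -6, 6], [-4, 6, -10]].
Leading principal minors: -6, 20, -80.
Signs alternate −, +, − ⇒ H ≺ 0 ⇒ concave.

concave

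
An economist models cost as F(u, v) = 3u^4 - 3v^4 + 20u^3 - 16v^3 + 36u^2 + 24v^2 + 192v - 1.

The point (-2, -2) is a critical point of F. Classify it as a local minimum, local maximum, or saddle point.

The mixed partial ∂²F/∂u∂v is 0, so the Hessian at any point is diag(F_uu, F_vv) = diag(12(3u^2 + 10u + 6), 12(-3v^2 - 8v + 4)).
At (-2, -2): H = diag(-24, 96).
The eigenvalues have opposite signs, so H is indefinite: a saddle point.

saddle point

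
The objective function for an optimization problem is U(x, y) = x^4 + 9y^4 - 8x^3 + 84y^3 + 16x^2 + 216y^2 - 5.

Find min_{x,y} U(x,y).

-5

U(x,y) separates as P(x) + Q(y) − 5, so its minimum is min P + min Q − 5.
P'(x) = 4x(x - 4)(x - 2) vanishes at x ∈ {0, 2, 4}; Q'(y) = 36y(y + 3)(y + 4) vanishes at y ∈ {-4, -3, 0}.
Local minima of P (where P''>0): P(0)=0, P(4)=0. Local minima of Q: Q(-4)=384, Q(0)=0.
So the global minimum of U is P(0) + Q(0) − 5 = 0 + 0 − 5 = -5, attained at (0, 0).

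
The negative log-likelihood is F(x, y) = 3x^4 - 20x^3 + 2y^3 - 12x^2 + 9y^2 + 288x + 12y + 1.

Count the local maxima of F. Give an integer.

F separates as a function of x plus a function of y, so ∇F=0 decouples.
∂F/∂x = 12(x - 4)(x - 3)(x + 2) = 0 at x ∈ {-2, 3, 4}; ∂F/∂y = 6(y + 1)(y + 2) = 0 at y ∈ {-2, -1}.
The Hessian is diagonal: diag(F_xx, F_yy). Second derivatives: F_xx(-2)=360, F_xx(3)=-60, F_xx(4)=72; F_yy(-2)=-6, F_yy(-1)=6.
Local maxima occur where both diagonal entries negative: (3, -2). Count: 1.

1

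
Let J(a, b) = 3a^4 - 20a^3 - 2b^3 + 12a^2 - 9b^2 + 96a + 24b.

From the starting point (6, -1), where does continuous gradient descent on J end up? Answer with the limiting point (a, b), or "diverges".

J is separable, so gradient descent decouples: a follows -∂J/∂a, b follows -∂J/∂b.
∂J/∂a = 12(a - 4)(a - 2)(a + 1); at a=6 this is 672, so a decreases.
∂J/∂b = -6(b - 1)(b + 4); at b=-1 this is 36, so b decreases.
a converges to its nearest critical value 4 (a local min of the a-part); b converges to -4. The iterate converges to (4, -4).

(4, -4)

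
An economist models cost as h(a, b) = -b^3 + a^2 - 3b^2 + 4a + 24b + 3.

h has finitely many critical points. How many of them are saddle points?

1

h separates as a function of a plus a function of b, so ∇h=0 decouples.
∂h/∂a = 2(a + 2) = 0 at a ∈ {-2}; ∂h/∂b = -3(b - 2)(b + 4) = 0 at b ∈ {-4, 2}.
The Hessian is diagonal: diag(h_aa, h_bb). Second derivatives: h_aa(-2)=2; h_bb(-4)=18, h_bb(2)=-18.
Saddle points occur where the two diagonal entries have opposite signs: (-2, 2). Count: 1.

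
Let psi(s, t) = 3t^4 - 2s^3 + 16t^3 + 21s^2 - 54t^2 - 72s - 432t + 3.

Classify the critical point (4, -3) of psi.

The mixed partial ∂²psi/∂s∂t is 0, so the Hessian at any point is diag(psi_ss, psi_tt) = diag(6(-2s + 7), 12(3t^2 + 8t - 9)).
At (4, -3): H = diag(-6, -72).
Both eigenvalues are negative, so H is negative definite: a local maximum.

local maximum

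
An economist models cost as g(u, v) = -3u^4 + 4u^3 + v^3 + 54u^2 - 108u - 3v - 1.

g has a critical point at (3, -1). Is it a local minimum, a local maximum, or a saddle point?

The mixed partial ∂²g/∂u∂v is 0, so the Hessian at any point is diag(g_uu, g_vv) = diag(12(-3u^2 + 2u + 9), 6v).
At (3, -1): H = diag(-144, -6).
Both eigenvalues are negative, so H is negative definite: a local maximum.

local maximum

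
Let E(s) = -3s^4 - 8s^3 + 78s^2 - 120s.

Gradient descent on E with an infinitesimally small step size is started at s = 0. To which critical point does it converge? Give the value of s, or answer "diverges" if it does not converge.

E'(s) = -12(s - 2)(s - 1)(s + 5), so E'(0) = -120.
Gradient descent moves in the -E' direction, i.e. s is increasing.
The nearest critical point in that direction is s = 1, where E'' = 72 > 0 (a local minimum). The iterate converges there.

1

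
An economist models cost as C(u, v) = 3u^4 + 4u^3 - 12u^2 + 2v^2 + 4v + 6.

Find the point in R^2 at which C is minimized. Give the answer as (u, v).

(-2, -1)

C(u,v) separates as P(u) + Q(v) + 6, so its minimum is min P + min Q + 6.
P'(u) = 12u(u - 1)(u + 2) vanishes at u ∈ {-2, 0, 1}; Q'(v) = 4v + 4 vanishes at v ∈ {-1}.
Local minima of P (where P''>0): P(-2)=-32, P(1)=-5. Local minima of Q: Q(-1)=-2.
So the global minimum of C is P(-2) + Q(-1) + 6 = -32 − 2 + 6 = -28, attained at (-2, -1).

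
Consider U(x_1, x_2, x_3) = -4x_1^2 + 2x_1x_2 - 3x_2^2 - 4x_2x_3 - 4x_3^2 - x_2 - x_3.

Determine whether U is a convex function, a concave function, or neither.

U is quadratic, so its Hessian is the constant matrix H = [[-8, 2, 0], [2, -6, -4], [0, -4, -8]].
Leading principal minors: -8, 44, -224.
Signs alternate −, +, − ⇒ H ≺ 0 ⇒ concave.

concave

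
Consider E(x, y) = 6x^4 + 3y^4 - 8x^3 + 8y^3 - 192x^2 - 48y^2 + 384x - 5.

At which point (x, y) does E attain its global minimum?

E(x,y) separates as P(x) + Q(y) − 5, so its minimum is min P + min Q − 5.
P'(x) = 24(x - 4)(x - 1)(x + 4) vanishes at x ∈ {-4, 1, 4}; Q'(y) = 12y(y - 2)(y + 4) vanishes at y ∈ {-4, 0, 2}.
Local minima of P (where P''>0): P(-4)=-2560, P(4)=-512. Local minima of Q: Q(-4)=-512, Q(2)=-80.
So the global minimum of E is P(-4) + Q(-4) − 5 = -2560 − 512 − 5 = -3077, attained at (-4, -4).

(-4, -4)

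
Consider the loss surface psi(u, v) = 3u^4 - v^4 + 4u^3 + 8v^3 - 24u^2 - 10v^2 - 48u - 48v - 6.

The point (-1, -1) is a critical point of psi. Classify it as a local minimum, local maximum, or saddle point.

local maximum

The mixed partial ∂²psi/∂u∂v is 0, so the Hessian at any point is diag(psi_uu, psi_vv) = diag(12(3u^2 + 2u - 4), 4(-3v^2 + 12v - 5)).
At (-1, -1): H = diag(-36, -80).
Both eigenvalues are negative, so H is negative definite: a local maximum.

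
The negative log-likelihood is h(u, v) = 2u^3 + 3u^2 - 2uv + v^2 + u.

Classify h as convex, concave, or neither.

neither

The term 2u^3 is cubic, so the Hessian is not constant.
∂²h/∂u² = 12u + 6, which takes both signs as u varies (negative for sufficiently negative u). A diagonal entry of the Hessian changing sign means the Hessian is neither positive- nor negative-semidefinite on all of R^2.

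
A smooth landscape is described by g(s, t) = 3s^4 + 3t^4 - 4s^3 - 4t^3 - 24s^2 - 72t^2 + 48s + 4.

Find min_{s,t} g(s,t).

g(s,t) separates as P(s) + Q(t) + 4, so its minimum is min P + min Q + 4.
P'(s) = 12(s - 2)(s - 1)(s + 2) vanishes at s ∈ {-2, 1, 2}; Q'(t) = 12t(t - 4)(t + 3) vanishes at t ∈ {-3, 0, 4}.
Local minima of P (where P''>0): P(-2)=-112, P(2)=16. Local minima of Q: Q(-3)=-297, Q(4)=-640.
So the global minimum of g is P(-2) + Q(4) + 4 = -112 − 640 + 4 = -748, attained at (-2, 4).

-748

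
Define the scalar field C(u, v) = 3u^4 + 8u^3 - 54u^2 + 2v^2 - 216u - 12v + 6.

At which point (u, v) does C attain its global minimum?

(3, 3)

C(u,v) separates as P(u) + Q(v) + 6, so its minimum is min P + min Q + 6.
P'(u) = 12(u - 3)(u + 2)(u + 3) vanishes at u ∈ {-3, -2, 3}; Q'(v) = 4v - 12 vanishes at v ∈ {3}.
Local minima of P (where P''>0): P(-3)=189, P(3)=-675. Local minima of Q: Q(3)=-18.
So the global minimum of C is P(3) + Q(3) + 6 = -675 − 18 + 6 = -687, attained at (3, 3).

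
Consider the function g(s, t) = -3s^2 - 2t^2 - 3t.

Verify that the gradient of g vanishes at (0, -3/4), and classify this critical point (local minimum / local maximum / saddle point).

local maximum

∇g = (-6s, -4t - 3); substituting (0, -3/4) gives ∇g = (0, 0), so (0, -3/4) is indeed a critical point.
The Hessian of g is constant: H = [[-6, 0], [0, -4]].
det(H) = (-6)·(-4) − 0² = 24.
det(H) > 0 and tr(H) = -10 < 0, so H is negative definite and the point is a local maximum.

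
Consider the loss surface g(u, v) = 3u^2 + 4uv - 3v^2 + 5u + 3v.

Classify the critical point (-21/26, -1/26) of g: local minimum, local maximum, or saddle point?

saddle point

The Hessian of g is constant: H = [[6, 4], [4, -6]].
det(H) = 6·(-6) − 4² = -52.
Since det(H) < 0, H is indefinite and the critical point is a saddle point.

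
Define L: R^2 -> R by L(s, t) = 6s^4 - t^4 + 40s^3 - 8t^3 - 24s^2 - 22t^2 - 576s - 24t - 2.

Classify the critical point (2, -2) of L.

The mixed partial ∂²L/∂s∂t is 0, so the Hessian at any point is diag(L_ss, L_tt) = diag(24(3s^2 + 10s - 2), -4(3t^2 + 12t + 11)).
At (2, -2): H = diag(720, 4).
Both eigenvalues are positive, so H is positive definite: a local minimum.

local minimum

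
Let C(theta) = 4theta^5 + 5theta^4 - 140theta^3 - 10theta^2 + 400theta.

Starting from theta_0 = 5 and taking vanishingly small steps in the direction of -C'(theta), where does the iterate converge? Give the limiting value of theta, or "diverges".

C'(theta) = 20(theta - 4)(theta - 1)(theta + 1)(theta + 5), so C'(5) = 4800.
Gradient descent moves in the -C' direction, i.e. theta is decreasing.
The nearest critical point in that direction is theta = 4, where C'' = 2700 > 0 (a local minimum). The iterate converges there.

4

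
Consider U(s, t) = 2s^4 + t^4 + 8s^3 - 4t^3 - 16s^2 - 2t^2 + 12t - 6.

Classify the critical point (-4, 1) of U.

The mixed partial ∂²U/∂s∂t is 0, so the Hessian at any point is diag(U_ss, U_tt) = diag(8(3s^2 + 6s - 4), 4(3t^2 - 6t - 1)).
At (-4, 1): H = diag(160, -16).
The eigenvalues have opposite signs, so H is indefinite: a saddle point.

saddle point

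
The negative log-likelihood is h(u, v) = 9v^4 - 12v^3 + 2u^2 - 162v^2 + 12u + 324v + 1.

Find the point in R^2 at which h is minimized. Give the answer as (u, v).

(-3, -3)

h(u,v) separates as P(u) + Q(v) + 1, so its minimum is min P + min Q + 1.
P'(u) = 4u + 12 vanishes at u ∈ {-3}; Q'(v) = 36(v - 3)(v - 1)(v + 3) vanishes at v ∈ {-3, 1, 3}.
Local minima of P (where P''>0): P(-3)=-18. Local minima of Q: Q(-3)=-1377, Q(3)=-81.
So the global minimum of h is P(-3) + Q(-3) + 1 = -18 − 1377 + 1 = -1394, attained at (-3, -3).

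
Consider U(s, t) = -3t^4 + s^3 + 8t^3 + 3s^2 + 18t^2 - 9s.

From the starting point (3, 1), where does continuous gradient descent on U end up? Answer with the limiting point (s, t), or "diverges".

U is separable, so gradient descent decouples: s follows -∂U/∂s, t follows -∂U/∂t.
∂U/∂s = 3(s - 1)(s + 3); at s=3 this is 36, so s decreases.
∂U/∂t = -12t(t - 3)(t + 1); at t=1 this is 48, so t decreases.
s converges to its nearest critical value 1 (a local min of the s-part); t converges to 0. The iterate converges to (1, 0).

(1, 0)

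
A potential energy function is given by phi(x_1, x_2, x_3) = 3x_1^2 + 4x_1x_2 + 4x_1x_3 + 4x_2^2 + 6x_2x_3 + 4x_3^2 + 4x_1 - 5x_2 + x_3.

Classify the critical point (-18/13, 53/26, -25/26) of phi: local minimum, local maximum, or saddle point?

The Hessian is constant: H = [[6, 4, 4], [4, 8, 6], [4, 6, 8]].
Leading principal minors: Δ₁ = 6, Δ₂ = 32, Δ₃ = 104.
All leading minors are positive, so H is positive definite: a local minimum.

local minimum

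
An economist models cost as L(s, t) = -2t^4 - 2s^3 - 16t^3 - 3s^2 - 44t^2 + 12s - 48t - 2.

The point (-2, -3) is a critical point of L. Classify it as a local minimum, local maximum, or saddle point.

The mixed partial ∂²L/∂s∂t is 0, so the Hessian at any point is diag(L_ss, L_tt) = diag(-6(2s + 1), -8(3t^2 + 12t + 11)).
At (-2, -3): H = diag(18, -16).
The eigenvalues have opposite signs, so H is indefinite: a saddle point.

saddle point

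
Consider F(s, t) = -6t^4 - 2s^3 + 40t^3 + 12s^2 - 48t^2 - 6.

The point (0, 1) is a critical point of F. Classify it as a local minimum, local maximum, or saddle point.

local minimum

The mixed partial ∂²F/∂s∂t is 0, so the Hessian at any point is diag(F_ss, F_tt) = diag(12(-s + 2), 24(-3t^2 + 10t - 4)).
At (0, 1): H = diag(24, 72).
Both eigenvalues are positive, so H is positive definite: a local minimum.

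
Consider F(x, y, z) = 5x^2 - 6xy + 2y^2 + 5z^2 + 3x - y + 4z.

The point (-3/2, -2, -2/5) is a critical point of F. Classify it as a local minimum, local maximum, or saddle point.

local minimum

The Hessian is constant: H = [[10, -6, 0], [-6, 4, 0], [0, 0, 10]].
Leading principal minors: Δ₁ = 10, Δ₂ = 4, Δ₃ = 40.
All leading minors are positive, so H is positive definite: a local minimum.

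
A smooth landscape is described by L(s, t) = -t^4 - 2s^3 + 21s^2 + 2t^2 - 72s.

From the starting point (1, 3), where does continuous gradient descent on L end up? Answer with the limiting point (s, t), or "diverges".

L is separable, so gradient descent decouples: s follows -∂L/∂s, t follows -∂L/∂t.
∂L/∂s = -6(s - 4)(s - 3); at s=1 this is -36, so s increases.
∂L/∂t = -4t(t - 1)(t + 1); at t=3 this is -96, so t increases.
The t-coordinate has no critical point in that direction and runs off to infinity.

diverges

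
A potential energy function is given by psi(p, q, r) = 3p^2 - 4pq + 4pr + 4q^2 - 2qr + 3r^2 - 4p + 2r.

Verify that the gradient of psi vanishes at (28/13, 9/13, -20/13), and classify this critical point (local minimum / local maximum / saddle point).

local minimum

∇psi = (6p - 4q + 4r - 4, -4p + 8q - 2r, 4p - 2q + 6r + 2); substituting (28/13, 9/13, -20/13) gives ∇psi = (0, 0, 0), so (28/13, 9/13, -20/13) is indeed a critical point.
The Hessian is constant: H = [[6, -4, 4], [-4, 8, -2], [4, -2, 6]].
Leading principal minors: Δ₁ = 6, Δ₂ = 32, Δ₃ = 104.
All leading minors are positive, so H is positive definite: a local minimum.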